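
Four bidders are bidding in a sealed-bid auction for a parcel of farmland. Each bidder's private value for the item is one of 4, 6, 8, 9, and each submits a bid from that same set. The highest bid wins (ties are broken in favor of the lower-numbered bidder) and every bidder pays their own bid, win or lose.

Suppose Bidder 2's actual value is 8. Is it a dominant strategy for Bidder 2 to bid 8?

No

Consider the case where Bidder 1 bids 4, Bidder 3 bids 4 and Bidder 4 bids 4.
Truthful bid 8: wins, pays 8, utility 8 - 8 = 0.
Bid 6 instead: wins, pays 6, utility 8 - 6 = 2.
Since 2 > 0, bidding 6 is strictly better here, so truthful bidding is not dominant.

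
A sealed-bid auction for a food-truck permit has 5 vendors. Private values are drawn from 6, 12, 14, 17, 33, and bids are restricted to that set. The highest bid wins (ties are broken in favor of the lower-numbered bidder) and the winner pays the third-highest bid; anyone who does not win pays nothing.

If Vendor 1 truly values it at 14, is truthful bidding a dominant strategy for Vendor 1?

Consider the case where Vendor 2 bids 6, Vendor 3 bids 6, Vendor 4 bids 6 and Vendor 5 bids 17.
Truthful bid 14: loses, pays 0, utility 0.
Bid 17 instead: wins, pays 6, utility 14 - 6 = 8.
Since 8 > 0, bidding 17 is strictly better here, so truthful bidding is not dominant.

No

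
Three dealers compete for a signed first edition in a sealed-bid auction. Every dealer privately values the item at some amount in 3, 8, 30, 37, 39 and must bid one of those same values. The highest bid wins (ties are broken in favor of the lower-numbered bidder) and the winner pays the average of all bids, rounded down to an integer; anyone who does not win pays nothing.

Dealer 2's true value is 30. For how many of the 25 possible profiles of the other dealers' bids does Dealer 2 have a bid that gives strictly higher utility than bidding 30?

Others bid (3, 3): truth gives 18; bid 8 gives 26 > 18. Violating.
Others bid (3, 8): truth gives 17; bid 8 gives 24 > 17. Violating.
Others bid (3, 37): truth gives 0; bid 37 gives 5 > 0. Violating.
Others bid (3, 39): truth gives 0; bid 39 gives 3 > 0. Violating.
Others bid (3, 30): truth gives 9; no alternative beats it.
Others bid (8, 3): truth gives 17; no alternative beats it.
(Checking all 25 profiles: 10 have a profitable deviation, 15 do not.)

10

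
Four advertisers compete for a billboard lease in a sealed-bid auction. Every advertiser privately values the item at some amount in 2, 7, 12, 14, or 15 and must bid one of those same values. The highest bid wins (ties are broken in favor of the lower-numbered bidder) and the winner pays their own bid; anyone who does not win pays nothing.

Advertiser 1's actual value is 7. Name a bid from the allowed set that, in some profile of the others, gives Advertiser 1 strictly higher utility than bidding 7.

Suppose Advertiser 2 bids 2, Advertiser 3 bids 2 and Advertiser 4 bids 2.
Bid 7: wins, pays 7, utility 7 - 7 = 0.
Bid 2: wins, pays 2, utility 7 - 2 = 5.
So bidding 2 beats truth here (5 > 0).

2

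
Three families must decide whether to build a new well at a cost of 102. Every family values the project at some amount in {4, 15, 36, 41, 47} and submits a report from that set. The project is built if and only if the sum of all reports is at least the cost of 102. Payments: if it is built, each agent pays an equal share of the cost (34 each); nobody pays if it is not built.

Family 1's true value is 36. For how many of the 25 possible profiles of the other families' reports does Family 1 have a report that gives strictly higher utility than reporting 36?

4

Others report (15, 41): truth gives 0; report 47 gives 2 > 0. Violating.
Others report (15, 47): truth gives 0; report 41 gives 2 > 0. Violating.
Others report (41, 15): truth gives 0; report 47 gives 2 > 0. Violating.
Others report (47, 15): truth gives 0; report 41 gives 2 > 0. Violating.
Others report (4, 4): truth gives 0; no alternative beats it.
Others report (4, 15): truth gives 0; no alternative beats it.
(Checking all 25 profiles: 4 have a profitable deviation, 21 do not.)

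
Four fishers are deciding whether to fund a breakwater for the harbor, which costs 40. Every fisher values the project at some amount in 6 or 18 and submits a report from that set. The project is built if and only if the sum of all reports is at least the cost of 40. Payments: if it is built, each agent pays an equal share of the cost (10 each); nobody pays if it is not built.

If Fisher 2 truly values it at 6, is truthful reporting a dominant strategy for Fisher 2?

Check each profile of the others' reports and compare truth against every alternative report.
Others report (6, 6, 18): truth gives 0, best alternative gives -4.
Others report (6, 18, 6): truth gives 0, best alternative gives -4.
Others report (18, 6, 6): truth gives 0, best alternative gives -4.
Others report (6, 18, 18): truth gives -4, best alternative gives -4.
Others report (18, 6, 18): truth gives -4, best alternative gives -4.
Others report (18, 18, 6): truth gives -4, best alternative gives -4.
(Remaining 2 profiles checked similarly; truth is weakly best in each.)
In every case the truthful report is at least as good as any alternative, so it is a dominant strategy.

Yes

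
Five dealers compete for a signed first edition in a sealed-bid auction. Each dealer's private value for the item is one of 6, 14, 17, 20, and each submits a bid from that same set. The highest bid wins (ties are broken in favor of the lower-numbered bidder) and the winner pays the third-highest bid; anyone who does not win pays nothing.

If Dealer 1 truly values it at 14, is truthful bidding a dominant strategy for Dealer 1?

Consider the case where Dealer 2 bids 6, Dealer 3 bids 6, Dealer 4 bids 6 and Dealer 5 bids 17.
Truthful bid 14: loses, pays 0, utility 0.
Bid 17 instead: wins, pays 6, utility 14 - 6 = 8.
Since 8 > 0, bidding 17 is strictly better here, so truthful bidding is not dominant.

No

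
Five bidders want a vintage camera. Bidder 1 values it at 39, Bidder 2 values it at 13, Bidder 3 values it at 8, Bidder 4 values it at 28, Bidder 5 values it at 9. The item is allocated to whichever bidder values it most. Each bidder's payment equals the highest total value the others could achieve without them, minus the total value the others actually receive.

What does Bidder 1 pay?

Bidder 1 has the highest value and receives the item.
Without Bidder 1, the item would go to the next-highest value, 28, so the others could achieve 28.
With Bidder 1 present and winning, the others receive nothing, so their total is 0.
Payment = 28 - 0 = 28.

28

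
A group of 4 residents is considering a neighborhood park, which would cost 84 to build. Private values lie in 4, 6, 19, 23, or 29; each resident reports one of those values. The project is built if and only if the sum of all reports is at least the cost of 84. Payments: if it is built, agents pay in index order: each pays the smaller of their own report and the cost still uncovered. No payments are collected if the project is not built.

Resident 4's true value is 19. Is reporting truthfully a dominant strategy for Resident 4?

Yes

Check each profile of the others' reports and compare truth against every alternative report.
Others report (29, 29, 29): truth gives 19, best alternative gives 19.
Others report (23, 29, 29): truth gives 16, best alternative gives 16.
Others report (29, 23, 29): truth gives 16, best alternative gives 16.
Others report (29, 29, 23): truth gives 16, best alternative gives 16.
Others report (19, 29, 29): truth gives 12, best alternative gives 12.
Others report (29, 19, 29): truth gives 12, best alternative gives 12.
(Remaining 119 profiles checked similarly; truth is weakly best in each.)
In every case the truthful report is at least as good as any alternative, so it is a dominant strategy.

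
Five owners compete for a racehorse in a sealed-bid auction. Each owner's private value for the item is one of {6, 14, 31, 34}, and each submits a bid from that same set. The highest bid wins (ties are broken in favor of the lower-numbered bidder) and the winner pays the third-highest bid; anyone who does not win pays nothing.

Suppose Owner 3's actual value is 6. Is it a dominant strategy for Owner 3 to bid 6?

Yes

Check each profile of the others' bids and compare truth against every alternative bid.
Others bid (6, 6, 14, 14): truth gives 0, best alternative gives -8.
Others bid (6, 6, 6, 6): truth gives 0, best alternative gives 0.
Others bid (6, 6, 6, 14): truth gives 0, best alternative gives 0.
Others bid (6, 6, 6, 31): truth gives 0, best alternative gives 0.
Others bid (6, 6, 6, 34): truth gives 0, best alternative gives 0.
Others bid (6, 6, 14, 6): truth gives 0, best alternative gives 0.
(Remaining 250 profiles checked similarly; truth is weakly best in each.)
In every case the truthful bid is at least as good as any alternative, so it is a dominant strategy.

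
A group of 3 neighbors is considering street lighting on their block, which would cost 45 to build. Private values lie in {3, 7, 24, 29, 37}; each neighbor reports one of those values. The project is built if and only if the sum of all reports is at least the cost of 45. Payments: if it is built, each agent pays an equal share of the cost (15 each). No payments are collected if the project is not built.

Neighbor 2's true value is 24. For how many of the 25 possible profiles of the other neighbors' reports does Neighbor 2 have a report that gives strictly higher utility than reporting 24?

Others report (3, 7): truth gives 0; report 37 gives 9 > 0. Violating.
Others report (7, 3): truth gives 0; report 37 gives 9 > 0. Violating.
Others report (7, 7): truth gives 0; report 37 gives 9 > 0. Violating.
Others report (3, 3): truth gives 0; no alternative beats it.
Others report (3, 24): truth gives 9; no alternative beats it.
(Checking all 25 profiles: 3 have a profitable deviation, 22 do not.)

3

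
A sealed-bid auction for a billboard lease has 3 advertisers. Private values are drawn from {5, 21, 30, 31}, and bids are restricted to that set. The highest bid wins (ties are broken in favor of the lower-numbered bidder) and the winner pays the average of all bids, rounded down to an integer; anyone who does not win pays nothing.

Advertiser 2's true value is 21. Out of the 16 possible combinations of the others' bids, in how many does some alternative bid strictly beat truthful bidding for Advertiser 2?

1

Others bid (21, 5): truth gives 0; bid 30 gives 3 > 0. Violating.
Others bid (5, 5): truth gives 11; no alternative beats it.
Others bid (5, 21): truth gives 6; no alternative beats it.
(Checking all 16 profiles: 1 has a profitable deviation, 15 do not.)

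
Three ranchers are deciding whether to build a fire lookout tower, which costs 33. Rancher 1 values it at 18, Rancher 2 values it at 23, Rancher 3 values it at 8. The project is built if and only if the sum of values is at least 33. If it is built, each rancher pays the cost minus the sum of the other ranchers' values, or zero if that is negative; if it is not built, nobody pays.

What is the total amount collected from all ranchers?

Total value 49 ≥ cost 33, so it is built.
Rancher 1: others sum to 31; max(0, 33 - 31) = 2.
Rancher 2: others sum to 26; max(0, 33 - 26) = 7.
Rancher 3: others sum to 41; max(0, 33 - 41) = 0.
Total collected = 2 + 7 + 0 = 9.

9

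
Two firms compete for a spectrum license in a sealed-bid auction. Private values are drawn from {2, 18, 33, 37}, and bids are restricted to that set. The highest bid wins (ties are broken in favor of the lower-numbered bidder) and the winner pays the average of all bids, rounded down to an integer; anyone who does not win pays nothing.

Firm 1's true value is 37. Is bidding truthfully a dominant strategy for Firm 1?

No

Consider the case where Firm 2 bids 2.
Truthful bid 37: wins, pays 19, utility 37 - 19 = 18.
Bid 2 instead: wins, pays 2, utility 37 - 2 = 35.
Since 35 > 18, bidding 2 is strictly better here, so truthful bidding is not dominant.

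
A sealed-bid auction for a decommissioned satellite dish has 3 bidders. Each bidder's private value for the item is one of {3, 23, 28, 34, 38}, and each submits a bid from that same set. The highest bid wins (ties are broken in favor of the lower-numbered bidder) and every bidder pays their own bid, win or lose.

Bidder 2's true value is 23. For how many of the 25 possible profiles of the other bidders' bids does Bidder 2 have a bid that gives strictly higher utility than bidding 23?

Others bid (3, 28): truth gives -23; bid 3 gives -3 > -23. Violating.
Others bid (3, 34): truth gives -23; bid 3 gives -3 > -23. Violating.
Others bid (3, 38): truth gives -23; bid 3 gives -3 > -23. Violating.
Others bid (23, 3): truth gives -23; bid 3 gives -3 > -23. Violating.
Others bid (3, 3): truth gives 0; no alternative beats it.
Others bid (3, 23): truth gives 0; no alternative beats it.
(Checking all 25 profiles: 23 have a profitable deviation, 2 do not.)

23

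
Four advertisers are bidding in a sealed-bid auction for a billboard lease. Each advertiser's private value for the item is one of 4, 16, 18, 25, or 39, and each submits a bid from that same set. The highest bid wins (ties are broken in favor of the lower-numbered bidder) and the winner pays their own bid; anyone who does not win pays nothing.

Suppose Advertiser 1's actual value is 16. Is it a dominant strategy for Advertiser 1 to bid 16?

Consider the case where Advertiser 2 bids 4, Advertiser 3 bids 4 and Advertiser 4 bids 4.
Truthful bid 16: wins, pays 16, utility 16 - 16 = 0.
Bid 4 instead: wins, pays 4, utility 16 - 4 = 12.
Since 12 > 0, bidding 4 is strictly better here, so truthful bidding is not dominant.

No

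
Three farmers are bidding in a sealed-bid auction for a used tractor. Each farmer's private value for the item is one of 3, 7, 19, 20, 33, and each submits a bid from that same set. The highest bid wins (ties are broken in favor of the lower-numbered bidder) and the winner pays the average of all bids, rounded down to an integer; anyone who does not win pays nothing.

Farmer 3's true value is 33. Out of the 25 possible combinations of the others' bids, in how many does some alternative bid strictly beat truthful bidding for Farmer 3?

Others bid (3, 3): truth gives 20; bid 7 gives 29 > 20. Violating.
Others bid (3, 7): truth gives 19; bid 19 gives 24 > 19. Violating.
Others bid (3, 19): truth gives 15; bid 20 gives 19 > 15. Violating.
Others bid (7, 3): truth gives 19; bid 19 gives 24 > 19. Violating.
Others bid (3, 20): truth gives 15; no alternative beats it.
Others bid (3, 33): truth gives 0; no alternative beats it.
(Checking all 25 profiles: 9 have a profitable deviation, 16 do not.)

9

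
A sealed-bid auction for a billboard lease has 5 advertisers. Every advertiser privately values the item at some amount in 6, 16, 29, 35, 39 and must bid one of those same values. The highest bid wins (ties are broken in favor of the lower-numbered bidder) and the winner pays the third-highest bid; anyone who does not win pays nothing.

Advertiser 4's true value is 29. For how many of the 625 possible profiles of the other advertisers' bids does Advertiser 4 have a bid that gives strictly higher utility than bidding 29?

Others bid (6, 6, 6, 35): truth gives 0; bid 35 gives 23 > 0. Violating.
Others bid (6, 6, 6, 39): truth gives 0; bid 39 gives 23 > 0. Violating.
Others bid (6, 6, 16, 35): truth gives 0; bid 35 gives 13 > 0. Violating.
Others bid (6, 6, 16, 39): truth gives 0; bid 39 gives 13 > 0. Violating.
Others bid (6, 6, 6, 6): truth gives 23; no alternative beats it.
Others bid (6, 6, 6, 16): truth gives 23; no alternative beats it.
(Checking all 625 profiles: 64 have a profitable deviation, 561 do not.)

64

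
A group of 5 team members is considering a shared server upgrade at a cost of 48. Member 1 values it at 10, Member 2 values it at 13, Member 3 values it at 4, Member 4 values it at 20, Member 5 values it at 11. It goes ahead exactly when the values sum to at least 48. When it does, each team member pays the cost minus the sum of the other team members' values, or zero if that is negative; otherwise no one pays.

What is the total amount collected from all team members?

14

Total value 58 ≥ cost 48, so it is built.
Member 1: others sum to 48; max(0, 48 - 48) = 0.
Member 2: others sum to 45; max(0, 48 - 45) = 3.
Member 3: others sum to 54; max(0, 48 - 54) = 0.
Member 4: others sum to 38; max(0, 48 - 38) = 10.
Member 5: others sum to 47; max(0, 48 - 47) = 1.
Total collected = 0 + 3 + 0 + 10 + 1 = 14.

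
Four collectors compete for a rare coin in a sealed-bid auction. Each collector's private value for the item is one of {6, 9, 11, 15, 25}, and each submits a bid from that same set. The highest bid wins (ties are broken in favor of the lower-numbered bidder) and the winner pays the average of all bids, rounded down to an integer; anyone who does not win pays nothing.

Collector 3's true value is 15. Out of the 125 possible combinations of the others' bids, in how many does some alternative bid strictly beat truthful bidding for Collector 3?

Others bid (6, 6, 6): truth gives 7; bid 9 gives 9 > 7. Violating.
Others bid (6, 6, 9): truth gives 6; bid 9 gives 8 > 6. Violating.
Others bid (6, 6, 11): truth gives 6; bid 11 gives 7 > 6. Violating.
Others bid (6, 9, 6): truth gives 6; bid 11 gives 7 > 6. Violating.
Others bid (6, 6, 15): truth gives 5; no alternative beats it.
Others bid (6, 6, 25): truth gives 0; no alternative beats it.
(Checking all 125 profiles: 24 have a profitable deviation, 101 do not.)

24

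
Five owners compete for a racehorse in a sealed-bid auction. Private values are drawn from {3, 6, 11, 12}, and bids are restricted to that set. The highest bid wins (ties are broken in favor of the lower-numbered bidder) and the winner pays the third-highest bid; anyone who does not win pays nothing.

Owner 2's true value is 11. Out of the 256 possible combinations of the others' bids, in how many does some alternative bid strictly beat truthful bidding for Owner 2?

Others bid (3, 3, 3, 12): truth gives 0; bid 12 gives 8 > 0. Violating.
Others bid (3, 3, 6, 12): truth gives 0; bid 12 gives 5 > 0. Violating.
Others bid (3, 3, 12, 3): truth gives 0; bid 12 gives 8 > 0. Violating.
Others bid (3, 3, 12, 6): truth gives 0; bid 12 gives 5 > 0. Violating.
Others bid (3, 3, 3, 3): truth gives 8; no alternative beats it.
Others bid (3, 3, 3, 6): truth gives 8; no alternative beats it.
(Checking all 256 profiles: 32 have a profitable deviation, 224 do not.)

32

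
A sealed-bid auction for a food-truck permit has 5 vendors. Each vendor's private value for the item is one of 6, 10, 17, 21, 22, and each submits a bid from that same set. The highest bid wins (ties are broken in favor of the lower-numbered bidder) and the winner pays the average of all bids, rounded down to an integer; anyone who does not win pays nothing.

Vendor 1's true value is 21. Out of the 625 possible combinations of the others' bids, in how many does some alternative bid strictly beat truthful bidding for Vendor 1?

418

Others bid (6, 6, 6, 6): truth gives 12; bid 6 gives 15 > 12. Violating.
Others bid (6, 6, 6, 10): truth gives 12; bid 10 gives 14 > 12. Violating.
Others bid (6, 6, 6, 17): truth gives 10; bid 17 gives 11 > 10. Violating.
Others bid (6, 6, 6, 22): truth gives 0; bid 22 gives 9 > 0. Violating.
Others bid (6, 6, 6, 21): truth gives 9; no alternative beats it.
Others bid (6, 6, 10, 21): truth gives 9; no alternative beats it.
(Checking all 625 profiles: 418 have a profitable deviation, 207 do not.)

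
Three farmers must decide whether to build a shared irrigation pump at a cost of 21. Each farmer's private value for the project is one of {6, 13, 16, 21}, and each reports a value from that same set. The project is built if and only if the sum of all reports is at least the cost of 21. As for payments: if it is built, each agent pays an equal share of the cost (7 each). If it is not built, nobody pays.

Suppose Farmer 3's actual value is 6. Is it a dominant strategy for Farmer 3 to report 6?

Yes

Check each profile of the others' reports and compare truth against every alternative report.
Others report (6, 6): truth gives 0, best alternative gives -1.
Others report (6, 13): truth gives -1, best alternative gives -1.
Others report (6, 16): truth gives -1, best alternative gives -1.
Others report (6, 21): truth gives -1, best alternative gives -1.
Others report (13, 6): truth gives -1, best alternative gives -1.
Others report (13, 13): truth gives -1, best alternative gives -1.
(Remaining 10 profiles checked similarly; truth is weakly best in each.)
In every case the truthful report is at least as good as any alternative, so it is a dominant strategy.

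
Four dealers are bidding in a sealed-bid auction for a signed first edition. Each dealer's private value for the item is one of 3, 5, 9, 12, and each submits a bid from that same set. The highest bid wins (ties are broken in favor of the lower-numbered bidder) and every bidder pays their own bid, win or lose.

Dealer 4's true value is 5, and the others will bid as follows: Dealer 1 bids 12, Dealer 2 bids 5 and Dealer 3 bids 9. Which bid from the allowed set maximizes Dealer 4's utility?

Bid 3: loses but pays 3, utility -3.
Bid 5: loses but pays 5, utility -5.
Bid 9: loses but pays 9, utility -9.
Bid 12: loses but pays 12, utility -12.
The best choice is 3 with utility -3.

3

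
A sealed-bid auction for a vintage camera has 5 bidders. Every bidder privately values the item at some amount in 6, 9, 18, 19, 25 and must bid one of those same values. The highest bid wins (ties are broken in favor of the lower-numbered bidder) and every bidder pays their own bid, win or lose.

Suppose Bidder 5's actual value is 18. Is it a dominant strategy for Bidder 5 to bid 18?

No

Consider the case where Bidder 1 bids 6, Bidder 2 bids 6, Bidder 3 bids 6 and Bidder 4 bids 6.
Truthful bid 18: wins, pays 18, utility 18 - 18 = 0.
Bid 9 instead: wins, pays 9, utility 18 - 9 = 9.
Since 9 > 0, bidding 9 is strictly better here, so truthful bidding is not dominant.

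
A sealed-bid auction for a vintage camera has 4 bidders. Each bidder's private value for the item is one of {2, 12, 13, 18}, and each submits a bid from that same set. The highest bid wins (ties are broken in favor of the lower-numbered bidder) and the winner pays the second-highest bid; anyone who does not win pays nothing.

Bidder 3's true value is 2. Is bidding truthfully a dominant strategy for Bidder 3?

Yes

Check each profile of the others' bids and compare truth against every alternative bid.
Others bid (2, 2, 12): truth gives 0, best alternative gives -10.
Others bid (2, 2, 2): truth gives 0, best alternative gives 0.
Others bid (2, 2, 13): truth gives 0, best alternative gives 0.
Others bid (2, 2, 18): truth gives 0, best alternative gives 0.
Others bid (2, 12, 2): truth gives 0, best alternative gives 0.
Others bid (2, 12, 12): truth gives 0, best alternative gives 0.
(Remaining 58 profiles checked similarly; truth is weakly best in each.)
In every case the truthful bid is at least as good as any alternative, so it is a dominant strategy.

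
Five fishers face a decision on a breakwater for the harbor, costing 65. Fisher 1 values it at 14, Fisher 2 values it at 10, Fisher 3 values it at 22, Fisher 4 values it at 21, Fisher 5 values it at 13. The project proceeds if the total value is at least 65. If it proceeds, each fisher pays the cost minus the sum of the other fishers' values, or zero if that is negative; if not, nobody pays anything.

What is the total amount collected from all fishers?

13

Total value 80 ≥ cost 65, so it is built.
Fisher 1: others sum to 66; max(0, 65 - 66) = 0.
Fisher 2: others sum to 70; max(0, 65 - 70) = 0.
Fisher 3: others sum to 58; max(0, 65 - 58) = 7.
Fisher 4: others sum to 59; max(0, 65 - 59) = 6.
Fisher 5: others sum to 67; max(0, 65 - 67) = 0.
Total collected = 0 + 0 + 7 + 6 + 0 = 13.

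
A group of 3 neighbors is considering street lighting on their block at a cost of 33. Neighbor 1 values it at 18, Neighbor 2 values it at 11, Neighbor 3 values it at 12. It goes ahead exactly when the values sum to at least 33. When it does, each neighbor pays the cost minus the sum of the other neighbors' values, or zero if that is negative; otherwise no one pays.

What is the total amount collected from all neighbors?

Total value 41 ≥ cost 33, so it is built.
Neighbor 1: others sum to 23; max(0, 33 - 23) = 10.
Neighbor 2: others sum to 30; max(0, 33 - 30) = 3.
Neighbor 3: others sum to 29; max(0, 33 - 29) = 4.
Total collected = 10 + 3 + 4 = 17.

17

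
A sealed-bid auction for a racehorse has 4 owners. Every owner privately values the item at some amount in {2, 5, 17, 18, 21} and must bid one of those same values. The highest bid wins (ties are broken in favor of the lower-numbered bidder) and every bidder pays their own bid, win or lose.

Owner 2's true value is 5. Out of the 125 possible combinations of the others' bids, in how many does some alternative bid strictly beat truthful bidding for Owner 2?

121

Others bid (2, 2, 17): truth gives -5; bid 2 gives -2 > -5. Violating.
Others bid (2, 2, 18): truth gives -5; bid 2 gives -2 > -5. Violating.
Others bid (2, 2, 21): truth gives -5; bid 2 gives -2 > -5. Violating.
Others bid (2, 5, 17): truth gives -5; bid 2 gives -2 > -5. Violating.
Others bid (2, 2, 2): truth gives 0; no alternative beats it.
Others bid (2, 2, 5): truth gives 0; no alternative beats it.
(Checking all 125 profiles: 121 have a profitable deviation, 4 do not.)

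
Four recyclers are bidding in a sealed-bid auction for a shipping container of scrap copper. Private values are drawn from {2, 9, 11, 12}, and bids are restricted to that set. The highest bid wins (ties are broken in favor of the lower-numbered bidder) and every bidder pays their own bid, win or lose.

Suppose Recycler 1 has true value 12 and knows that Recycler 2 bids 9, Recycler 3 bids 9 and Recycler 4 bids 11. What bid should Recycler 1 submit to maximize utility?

Bid 2: loses but pays 2, utility -2.
Bid 9: loses but pays 9, utility -9.
Bid 11: wins, pays 11, utility 12 - 11 = 1.
Bid 12: wins, pays 12, utility 12 - 12 = 0.
The best choice is 11 with utility 1.

11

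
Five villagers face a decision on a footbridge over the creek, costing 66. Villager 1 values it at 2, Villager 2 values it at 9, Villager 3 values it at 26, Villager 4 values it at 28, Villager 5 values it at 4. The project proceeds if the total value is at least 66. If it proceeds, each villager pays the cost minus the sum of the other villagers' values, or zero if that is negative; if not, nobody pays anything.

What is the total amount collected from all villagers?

Total value 69 ≥ cost 66, so it is built.
Villager 1: others sum to 67; max(0, 66 - 67) = 0.
Villager 2: others sum to 60; max(0, 66 - 60) = 6.
Villager 3: others sum to 43; max(0, 66 - 43) = 23.
Villager 4: others sum to 41; max(0, 66 - 41) = 25.
Villager 5: others sum to 65; max(0, 66 - 65) = 1.
Total collected = 0 + 6 + 23 + 25 + 1 = 55.

55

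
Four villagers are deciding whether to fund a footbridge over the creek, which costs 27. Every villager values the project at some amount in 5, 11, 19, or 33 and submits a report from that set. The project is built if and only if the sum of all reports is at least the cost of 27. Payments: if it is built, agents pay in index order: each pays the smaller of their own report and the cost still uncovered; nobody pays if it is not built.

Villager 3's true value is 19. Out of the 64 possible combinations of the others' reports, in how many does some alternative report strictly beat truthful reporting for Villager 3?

Others report (5, 5, 11): truth gives 2; report 11 gives 8 > 2. Violating.
Others report (5, 5, 19): truth gives 2; report 5 gives 14 > 2. Violating.
Others report (5, 5, 33): truth gives 2; report 5 gives 14 > 2. Violating.
Others report (5, 11, 11): truth gives 8; report 5 gives 14 > 8. Violating.
Others report (5, 5, 5): truth gives 2; no alternative beats it.
Others report (5, 11, 5): truth gives 8; no alternative beats it.
(Checking all 64 profiles: 9 have a profitable deviation, 55 do not.)

9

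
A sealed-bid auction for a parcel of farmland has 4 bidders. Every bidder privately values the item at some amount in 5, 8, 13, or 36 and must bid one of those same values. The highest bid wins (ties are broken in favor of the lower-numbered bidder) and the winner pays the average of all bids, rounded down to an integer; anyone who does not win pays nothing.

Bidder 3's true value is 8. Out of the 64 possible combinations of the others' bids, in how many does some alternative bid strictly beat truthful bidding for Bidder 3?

Others bid (5, 8, 5): truth gives 0; bid 13 gives 1 > 0. Violating.
Others bid (8, 5, 5): truth gives 0; bid 13 gives 1 > 0. Violating.
Others bid (5, 5, 5): truth gives 3; no alternative beats it.
Others bid (5, 5, 8): truth gives 2; no alternative beats it.
(Checking all 64 profiles: 2 have a profitable deviation, 62 do not.)

2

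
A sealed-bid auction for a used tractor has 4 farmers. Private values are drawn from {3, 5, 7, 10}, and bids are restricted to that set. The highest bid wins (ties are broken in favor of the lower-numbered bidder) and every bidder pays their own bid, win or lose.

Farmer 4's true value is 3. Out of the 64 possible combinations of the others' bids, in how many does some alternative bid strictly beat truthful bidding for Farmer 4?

1

Others bid (3, 3, 3): truth gives -3; bid 5 gives -2 > -3. Violating.
Others bid (3, 3, 5): truth gives -3; no alternative beats it.
Others bid (3, 3, 7): truth gives -3; no alternative beats it.
(Checking all 64 profiles: 1 has a profitable deviation, 63 do not.)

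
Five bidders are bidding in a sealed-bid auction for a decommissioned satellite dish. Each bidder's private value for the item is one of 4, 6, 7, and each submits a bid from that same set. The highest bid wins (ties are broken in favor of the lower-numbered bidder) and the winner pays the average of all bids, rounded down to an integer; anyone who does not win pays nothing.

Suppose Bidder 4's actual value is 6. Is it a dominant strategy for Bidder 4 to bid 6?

Consider the case where Bidder 1 bids 4, Bidder 2 bids 4, Bidder 3 bids 4 and Bidder 5 bids 7.
Truthful bid 6: loses, pays 0, utility 0.
Bid 7 instead: wins, pays 5, utility 6 - 5 = 1.
Since 1 > 0, bidding 7 is strictly better here, so truthful bidding is not dominant.

No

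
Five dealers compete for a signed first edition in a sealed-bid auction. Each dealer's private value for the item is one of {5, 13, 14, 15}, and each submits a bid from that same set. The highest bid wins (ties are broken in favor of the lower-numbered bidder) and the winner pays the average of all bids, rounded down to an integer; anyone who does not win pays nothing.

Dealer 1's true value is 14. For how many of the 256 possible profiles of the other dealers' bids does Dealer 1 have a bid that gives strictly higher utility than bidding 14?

121

Others bid (5, 5, 5, 5): truth gives 8; bid 5 gives 9 > 8. Violating.
Others bid (5, 5, 5, 15): truth gives 0; bid 15 gives 5 > 0. Violating.
Others bid (5, 5, 13, 13): truth gives 4; bid 13 gives 5 > 4. Violating.
Others bid (5, 5, 13, 15): truth gives 0; bid 15 gives 4 > 0. Violating.
Others bid (5, 5, 5, 13): truth gives 6; no alternative beats it.
Others bid (5, 5, 5, 14): truth gives 6; no alternative beats it.
(Checking all 256 profiles: 121 have a profitable deviation, 135 do not.)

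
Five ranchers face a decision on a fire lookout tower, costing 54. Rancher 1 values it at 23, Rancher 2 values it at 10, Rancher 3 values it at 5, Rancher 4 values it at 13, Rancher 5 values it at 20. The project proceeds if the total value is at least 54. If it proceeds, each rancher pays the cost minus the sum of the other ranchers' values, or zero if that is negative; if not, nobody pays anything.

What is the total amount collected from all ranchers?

9

Total value 71 ≥ cost 54, so it is built.
Rancher 1: others sum to 48; max(0, 54 - 48) = 6.
Rancher 2: others sum to 61; max(0, 54 - 61) = 0.
Rancher 3: others sum to 66; max(0, 54 - 66) = 0.
Rancher 4: others sum to 58; max(0, 54 - 58) = 0.
Rancher 5: others sum to 51; max(0, 54 - 51) = 3.
Total collected = 6 + 0 + 0 + 0 + 3 = 9.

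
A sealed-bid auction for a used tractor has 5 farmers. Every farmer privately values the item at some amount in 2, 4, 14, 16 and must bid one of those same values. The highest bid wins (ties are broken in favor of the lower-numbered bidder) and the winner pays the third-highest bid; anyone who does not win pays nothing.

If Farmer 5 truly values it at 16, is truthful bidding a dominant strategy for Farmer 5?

Check each profile of the others' bids and compare truth against every alternative bid.
Others bid (2, 2, 2, 14): truth gives 14, best alternative gives 0.
Others bid (2, 2, 14, 2): truth gives 14, best alternative gives 0.
Others bid (2, 14, 2, 2): truth gives 14, best alternative gives 0.
Others bid (14, 2, 2, 2): truth gives 14, best alternative gives 0.
Others bid (2, 2, 4, 14): truth gives 12, best alternative gives 0.
Others bid (2, 2, 14, 4): truth gives 12, best alternative gives 0.
(Remaining 250 profiles checked similarly; truth is weakly best in each.)
In every case the truthful bid is at least as good as any alternative, so it is a dominant strategy.

Yes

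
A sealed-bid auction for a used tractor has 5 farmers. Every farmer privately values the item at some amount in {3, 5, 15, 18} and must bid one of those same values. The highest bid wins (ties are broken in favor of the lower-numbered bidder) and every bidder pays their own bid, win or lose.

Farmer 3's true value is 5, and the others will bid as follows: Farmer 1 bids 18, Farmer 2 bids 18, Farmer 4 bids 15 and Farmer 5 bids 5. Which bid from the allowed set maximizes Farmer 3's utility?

Bid 3: loses but pays 3, utility -3.
Bid 5: loses but pays 5, utility -5.
Bid 15: loses but pays 15, utility -15.
Bid 18: loses but pays 18, utility -18.
The best choice is 3 with utility -3.

3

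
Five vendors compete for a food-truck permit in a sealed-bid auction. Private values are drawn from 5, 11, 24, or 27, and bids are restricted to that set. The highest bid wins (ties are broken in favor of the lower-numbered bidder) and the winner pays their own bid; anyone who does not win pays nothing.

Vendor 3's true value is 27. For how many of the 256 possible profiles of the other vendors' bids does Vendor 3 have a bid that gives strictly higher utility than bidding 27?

Others bid (5, 5, 5, 5): truth gives 0; bid 11 gives 16 > 0. Violating.
Others bid (5, 5, 5, 11): truth gives 0; bid 11 gives 16 > 0. Violating.
Others bid (5, 5, 5, 24): truth gives 0; bid 24 gives 3 > 0. Violating.
Others bid (5, 5, 11, 5): truth gives 0; bid 11 gives 16 > 0. Violating.
Others bid (5, 5, 5, 27): truth gives 0; no alternative beats it.
Others bid (5, 5, 11, 27): truth gives 0; no alternative beats it.
(Checking all 256 profiles: 36 have a profitable deviation, 220 do not.)

36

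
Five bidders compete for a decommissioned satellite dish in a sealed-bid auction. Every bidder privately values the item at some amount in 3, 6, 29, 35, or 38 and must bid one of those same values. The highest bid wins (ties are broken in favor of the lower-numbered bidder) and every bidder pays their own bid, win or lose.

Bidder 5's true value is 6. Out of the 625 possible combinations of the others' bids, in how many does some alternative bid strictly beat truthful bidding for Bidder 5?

Others bid (3, 3, 3, 6): truth gives -6; bid 3 gives -3 > -6. Violating.
Others bid (3, 3, 3, 29): truth gives -6; bid 3 gives -3 > -6. Violating.
Others bid (3, 3, 3, 35): truth gives -6; bid 3 gives -3 > -6. Violating.
Others bid (3, 3, 3, 38): truth gives -6; bid 3 gives -3 > -6. Violating.
Others bid (3, 3, 3, 3): truth gives 0; no alternative beats it.
(Checking all 625 profiles: 624 have a profitable deviation, 1 does not.)

624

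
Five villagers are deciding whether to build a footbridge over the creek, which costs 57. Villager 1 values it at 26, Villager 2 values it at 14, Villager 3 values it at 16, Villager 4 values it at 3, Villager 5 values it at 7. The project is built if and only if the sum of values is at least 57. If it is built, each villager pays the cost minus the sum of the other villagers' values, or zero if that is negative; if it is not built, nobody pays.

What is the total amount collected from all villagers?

Total value 66 ≥ cost 57, so it is built.
Villager 1: others sum to 40; max(0, 57 - 40) = 17.
Villager 2: others sum to 52; max(0, 57 - 52) = 5.
Villager 3: others sum to 50; max(0, 57 - 50) = 7.
Villager 4: others sum to 63; max(0, 57 - 63) = 0.
Villager 5: others sum to 59; max(0, 57 - 59) = 0.
Total collected = 17 + 5 + 7 + 0 + 0 = 29.

29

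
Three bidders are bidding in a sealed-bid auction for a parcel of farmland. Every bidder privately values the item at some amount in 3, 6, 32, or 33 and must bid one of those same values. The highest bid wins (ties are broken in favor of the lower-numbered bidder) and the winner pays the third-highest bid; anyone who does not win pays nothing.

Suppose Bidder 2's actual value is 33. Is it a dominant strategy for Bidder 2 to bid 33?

Check each profile of the others' bids and compare truth against every alternative bid.
Others bid (3, 33): truth gives 30, best alternative gives 0.
Others bid (32, 3): truth gives 30, best alternative gives 0.
Others bid (6, 33): truth gives 27, best alternative gives 0.
Others bid (32, 6): truth gives 27, best alternative gives 0.
Others bid (32, 32): truth gives 1, best alternative gives 0.
Others bid (32, 33): truth gives 1, best alternative gives 0.
(Remaining 10 profiles checked similarly; truth is weakly best in each.)
In every case the truthful bid is at least as good as any alternative, so it is a dominant strategy.

Yes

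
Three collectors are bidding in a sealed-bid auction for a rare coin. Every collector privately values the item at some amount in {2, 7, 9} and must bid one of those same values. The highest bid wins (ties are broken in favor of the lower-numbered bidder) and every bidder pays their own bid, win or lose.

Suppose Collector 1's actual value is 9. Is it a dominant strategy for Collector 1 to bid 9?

Consider the case where Collector 2 bids 2 and Collector 3 bids 2.
Truthful bid 9: wins, pays 9, utility 9 - 9 = 0.
Bid 2 instead: wins, pays 2, utility 9 - 2 = 7.
Since 7 > 0, bidding 2 is strictly better here, so truthful bidding is not dominant.

No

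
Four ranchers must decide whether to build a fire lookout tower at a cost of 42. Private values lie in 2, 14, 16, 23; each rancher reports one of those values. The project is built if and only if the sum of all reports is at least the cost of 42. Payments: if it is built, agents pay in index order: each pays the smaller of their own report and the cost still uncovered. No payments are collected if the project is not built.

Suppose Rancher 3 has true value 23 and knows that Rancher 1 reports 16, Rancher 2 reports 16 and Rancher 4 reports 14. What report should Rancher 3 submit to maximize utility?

2

Report 2: project built, pays 2, utility 23 - 2 = 21.
Report 14: project built, pays 10, utility 23 - 10 = 13.
Report 16: project built, pays 10, utility 23 - 10 = 13.
Report 23: project built, pays 10, utility 23 - 10 = 13.
The best choice is 2 with utility 21.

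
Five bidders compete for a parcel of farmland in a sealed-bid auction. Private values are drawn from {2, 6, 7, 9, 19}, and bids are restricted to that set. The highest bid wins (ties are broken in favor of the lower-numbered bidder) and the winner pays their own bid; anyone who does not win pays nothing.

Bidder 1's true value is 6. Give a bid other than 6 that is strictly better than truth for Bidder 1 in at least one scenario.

Suppose Bidder 2 bids 2, Bidder 3 bids 2, Bidder 4 bids 2 and Bidder 5 bids 2.
Bid 6: wins, pays 6, utility 6 - 6 = 0.
Bid 2: wins, pays 2, utility 6 - 2 = 4.
So bidding 2 beats truth here (4 > 0).

2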